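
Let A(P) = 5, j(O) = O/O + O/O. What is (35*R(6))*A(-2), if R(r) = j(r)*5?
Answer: 1750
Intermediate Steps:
j(O) = 2 (j(O) = 1 + 1 = 2)
R(r) = 10 (R(r) = 2*5 = 10)
(35*R(6))*A(-2) = (35*10)*5 = 350*5 = 1750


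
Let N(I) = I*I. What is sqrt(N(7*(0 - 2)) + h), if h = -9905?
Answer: I*sqrt(9709) ≈ 98.534*I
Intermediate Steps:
N(I) = I**2
sqrt(N(7*(0 - 2)) + h) = sqrt((7*(0 - 2))**2 - 9905) = sqrt((7*(-2))**2 - 9905) = sqrt((-14)**2 - 9905) = sqrt(196 - 9905) = sqrt(-9709) = I*sqrt(9709)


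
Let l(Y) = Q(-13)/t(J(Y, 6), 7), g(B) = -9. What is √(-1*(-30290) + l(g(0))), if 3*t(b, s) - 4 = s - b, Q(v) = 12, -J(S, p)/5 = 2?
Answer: √1484294/7 ≈ 174.05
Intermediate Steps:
J(S, p) = -10 (J(S, p) = -5*2 = -10)
t(b, s) = 4/3 - b/3 + s/3 (t(b, s) = 4/3 + (s - b)/3 = 4/3 + (-b/3 + s/3) = 4/3 - b/3 + s/3)
l(Y) = 12/7 (l(Y) = 12/(4/3 - ⅓*(-10) + (⅓)*7) = 12/(4/3 + 10/3 + 7/3) = 12/7)
√(-1*(-30290) + l(g(0))) = √(-1*(-30290) + 12/7) = √(30290 + 12/7) = √(212042/7) = √1484294/7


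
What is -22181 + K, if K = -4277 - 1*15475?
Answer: -41933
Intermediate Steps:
K = -19752 (K = -4277 - 15475 = -19752)
-22181 + K = -22181 - 19752 = -41933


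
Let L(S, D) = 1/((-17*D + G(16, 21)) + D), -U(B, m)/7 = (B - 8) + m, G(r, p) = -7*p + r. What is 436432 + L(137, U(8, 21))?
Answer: 969315473/2221 ≈ 4.3643e+5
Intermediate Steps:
G(r, p) = r - 7*p
U(B, m) = 56 - 7*B - 7*m (U(B, m) = -7*((B - 8) + m) = -7*((-8 + B) + m) = -7*(-8 + B + m) = 56 - 7*B - 7*m)
L(S, D) = 1/(-131 - 16*D) (L(S, D) = 1/((-17*D + (16 - 7*21)) + D) = 1/((-17*D + (16 - 147)) + D) = 1/((-17*D - 131) + D) = 1/((-131 - 17*D) + D) = 1/(-131 - 16*D))
436432 + L(137, U(8, 21)) = 436432 - 1/(131 + 16*(56 - 7*8 - 7*21)) = 436432 - 1/(131 + 16*(56 - 56 - 147)) = 436432 - 1/(131 + 16*(-147)) = 436432 - 1/(131 - 2352) = 436432 - 1/(-2221) = 436432 - 1*(-1/2221) = 436432 + 1/2221 = 969315473/2221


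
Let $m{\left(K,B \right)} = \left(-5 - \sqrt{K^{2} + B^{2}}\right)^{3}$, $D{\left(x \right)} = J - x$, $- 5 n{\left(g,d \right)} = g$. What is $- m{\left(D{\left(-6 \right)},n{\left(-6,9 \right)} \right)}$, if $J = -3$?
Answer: $\frac{1408}{5} + \frac{6408 \sqrt{29}}{125} \approx 557.67$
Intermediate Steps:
$n{\left(g,d \right)} = - \frac{g}{5}$
$D{\left(x \right)} = -3 - x$
$m{\left(K,B \right)} = \left(-5 - \sqrt{B^{2} + K^{2}}\right)^{3}$
$- m{\left(D{\left(-6 \right)},n{\left(-6,9 \right)} \right)} = - \left(-1\right) \left(5 + \sqrt{\left(\left(- \frac{1}{5}\right) \left(-6\right)\right)^{2} + \left(-3 - -6\right)^{2}}\right)^{3} = - \left(-1\right) \left(5 + \sqrt{\left(\frac{6}{5}\right)^{2} + \left(-3 + 6\right)^{2}}\right)^{3} = - \left(-1\right) \left(5 + \sqrt{\frac{36}{25} + 3^{2}}\right)^{3} = - \left(-1\right) \left(5 + \sqrt{\frac{36}{25} + 9}\right)^{3} = - \left(-1\right) \left(5 + \sqrt{\frac{261}{25}}\right)^{3} = - \left(-1\right) \left(5 + \frac{3 \sqrt{29}}{5}\right)^{3} = \left(5 + \frac{3 \sqrt{29}}{5}\right)^{3}$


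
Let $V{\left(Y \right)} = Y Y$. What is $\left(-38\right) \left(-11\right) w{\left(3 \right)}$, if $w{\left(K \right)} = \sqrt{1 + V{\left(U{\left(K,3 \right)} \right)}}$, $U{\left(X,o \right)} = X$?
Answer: $418 \sqrt{10} \approx 1321.8$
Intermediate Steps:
$V{\left(Y \right)} = Y^{2}$
$w{\left(K \right)} = \sqrt{1 + K^{2}}$
$\left(-38\right) \left(-11\right) w{\left(3 \right)} = \left(-38\right) \left(-11\right) \sqrt{1 + 3^{2}} = 418 \sqrt{1 + 9} = 418 \sqrt{10}$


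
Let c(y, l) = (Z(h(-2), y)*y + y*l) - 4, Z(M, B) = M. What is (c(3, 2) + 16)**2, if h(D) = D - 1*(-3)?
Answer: 441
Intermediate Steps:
h(D) = 3 + D (h(D) = D + 3 = 3 + D)
c(y, l) = -4 + y + l*y (c(y, l) = ((3 - 2)*y + y*l) - 4 = (1*y + l*y) - 4 = (y + l*y) - 4 = -4 + y + l*y)
(c(3, 2) + 16)**2 = ((-4 + 3 + 2*3) + 16)**2 = ((-4 + 3 + 6) + 16)**2 = (5 + 16)**2 = 21**2 = 441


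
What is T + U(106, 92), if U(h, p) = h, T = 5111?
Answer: 5217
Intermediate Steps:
T + U(106, 92) = 5111 + 106 = 5217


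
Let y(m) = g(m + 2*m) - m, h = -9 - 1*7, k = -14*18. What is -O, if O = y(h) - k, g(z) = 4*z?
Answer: -76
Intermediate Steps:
k = -252
h = -16 (h = -9 - 7 = -16)
y(m) = 11*m (y(m) = 4*(m + 2*m) - m = 4*(3*m) - m = 12*m - m = 11*m)
O = 76 (O = 11*(-16) - 1*(-252) = -176 + 252 = 76)
-O = -1*76 = -76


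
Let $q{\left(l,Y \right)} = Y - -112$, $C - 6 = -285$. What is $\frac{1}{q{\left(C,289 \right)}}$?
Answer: $\frac{1}{401} \approx 0.0024938$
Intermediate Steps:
$C = -279$ ($C = 6 - 285 = -279$)
$q{\left(l,Y \right)} = 112 + Y$ ($q{\left(l,Y \right)} = Y + 112 = 112 + Y$)
$\frac{1}{q{\left(C,289 \right)}} = \frac{1}{112 + 289} = \frac{1}{401}$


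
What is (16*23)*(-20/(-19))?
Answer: 7360/19 ≈ 387.37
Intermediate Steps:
(16*23)*(-20/(-19)) = 368*(-20*(-1/19)) = 368*(20/19) = 7360/19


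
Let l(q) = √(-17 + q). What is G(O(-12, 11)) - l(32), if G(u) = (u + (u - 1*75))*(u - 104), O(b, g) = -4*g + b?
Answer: 29920 - √15 ≈ 29916.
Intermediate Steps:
O(b, g) = b - 4*g
G(u) = (-104 + u)*(-75 + 2*u) (G(u) = (u + (u - 75))*(-104 + u) = (u + (-75 + u))*(-104 + u) = (-75 + 2*u)*(-104 + u) = (-104 + u)*(-75 + 2*u))
G(O(-12, 11)) - l(32) = (7800 - 283*(-12 - 4*11) + 2*(-12 - 4*11)²) - √(-17 + 32) = (7800 - 283*(-12 - 44) + 2*(-12 - 44)²) - √15 = (7800 - 283*(-56) + 2*(-56)²) - √15 = (7800 + 15848 + 2*3136) - √15 = (7800 + 15848 + 6272) - √15 = 29920 - √15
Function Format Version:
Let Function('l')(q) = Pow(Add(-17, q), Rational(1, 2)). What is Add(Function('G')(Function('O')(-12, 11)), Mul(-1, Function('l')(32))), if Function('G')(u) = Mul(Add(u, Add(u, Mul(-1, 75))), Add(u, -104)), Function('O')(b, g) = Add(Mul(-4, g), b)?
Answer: Add(29920, Mul(-1, Pow(15, Rational(1, 2)))) ≈ 29916.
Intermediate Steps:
Function('O')(b, g) = Add(b, Mul(-4, g))
Function('G')(u) = Mul(Add(-104, u), Add(-75, Mul(2, u))) (Function('G')(u) = Mul(Add(u, Add(u, -75)), Add(-104, u)) = Mul(Add(u, Add(-75, u)), Add(-104, u)) = Mul(Add(-75, Mul(2, u)), Add(-104, u)) = Mul(Add(-104, u), Add(-75, Mul(2, u))))
Add(Function('G')(Function('O')(-12, 11)), Mul(-1, Function('l')(32))) = Add(Add(7800, Mul(-283, Add(-12, Mul(-4, 11))), Mul(2, Pow(Add(-12, Mul(-4, 11)), 2))), Mul(-1, Pow(Add(-17, 32), Rational(1, 2)))) = Add(Add(7800, Mul(-283, Add(-12, -44)), Mul(2, Pow(Add(-12, -44), 2))), Mul(-1, Pow(15, Rational(1, 2)))) = Add(Add(7800, Mul(-283, -56), Mul(2, Pow(-56, 2))), Mul(-1, Pow(15, Rational(1, 2)))) = Add(Add(7800, 15848, Mul(2, 3136)), Mul(-1, Pow(15, Rational(1, 2)))) = Add(Add(7800, 15848, 6272), Mul(-1, Pow(15, Rational(1, 2)))) = Add(29920, Mul(-1, Pow(15, Rational(1, 2))))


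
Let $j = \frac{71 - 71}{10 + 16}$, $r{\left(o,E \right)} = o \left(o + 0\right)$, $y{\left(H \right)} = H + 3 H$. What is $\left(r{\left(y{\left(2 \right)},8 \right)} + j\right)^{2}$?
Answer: $4096$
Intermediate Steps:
$y{\left(H \right)} = 4 H$
$r{\left(o,E \right)} = o^{2}$ ($r{\left(o,E \right)} = o o = o^{2}$)
$j = 0$ ($j = \frac{0}{26} = 0 \cdot \frac{1}{26} = 0$)
$\left(r{\left(y{\left(2 \right)},8 \right)} + j\right)^{2} = \left(\left(4 \cdot 2\right)^{2} + 0\right)^{2} = \left(8^{2} + 0\right)^{2} = \left(64 + 0\right)^{2} = 64^{2} = 4096$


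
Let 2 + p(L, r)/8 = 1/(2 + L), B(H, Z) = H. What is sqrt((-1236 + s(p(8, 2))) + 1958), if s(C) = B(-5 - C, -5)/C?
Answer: sqrt(1041599)/38 ≈ 26.858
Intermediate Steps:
p(L, r) = -16 + 8/(2 + L)
s(C) = (-5 - C)/C
sqrt((-1236 + s(p(8, 2))) + 1958) = sqrt((-1236 + (-5 - 8*(-3 - 2*8)/(2 + 8))/((8*(-3 - 2*8)/(2 + 8)))) + 1958) = sqrt((-1236 + (-5 - 8*(-3 - 16)/10)/((8*(-3 - 16)/10))) + 1958) = sqrt((-1236 + (-5 - 8*(-19)/10)/((8*(1/10)*(-19)))) + 1958) = sqrt((-1236 + (-5 - 1*(-76/5))/(-76/5)) + 1958) = sqrt((-1236 - 5*(-5 + 76/5)/76) + 1958) = sqrt((-1236 - 5/76*51/5) + 1958) = sqrt((-1236 - 51/76) + 1958) = sqrt(-93987/76 + 1958) = sqrt(54821/76) = sqrt(1041599)/38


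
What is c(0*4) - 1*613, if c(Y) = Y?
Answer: -613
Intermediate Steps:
c(0*4) - 1*613 = 0*4 - 1*613 = 0 - 613 = -613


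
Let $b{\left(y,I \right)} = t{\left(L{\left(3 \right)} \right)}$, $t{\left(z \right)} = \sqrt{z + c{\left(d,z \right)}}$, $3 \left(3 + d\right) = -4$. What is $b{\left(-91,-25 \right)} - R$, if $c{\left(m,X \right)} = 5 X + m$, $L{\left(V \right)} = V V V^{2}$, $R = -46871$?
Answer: $46871 + \frac{17 \sqrt{15}}{3} \approx 46893.0$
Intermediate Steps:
$d = - \frac{13}{3}$ ($d = -3 + \frac{1}{3} \left(-4\right) = -3 - \frac{4}{3} = - \frac{13}{3} \approx -4.3333$)
$L{\left(V \right)} = V^{4}$ ($L{\left(V \right)} = V^{2} V^{2} = V^{4}$)
$c{\left(m,X \right)} = m + 5 X$
$t{\left(z \right)} = \sqrt{- \frac{13}{3} + 6 z}$ ($t{\left(z \right)} = \sqrt{z + \left(- \frac{13}{3} + 5 z\right)} = \sqrt{- \frac{13}{3} + 6 z}$)
$b{\left(y,I \right)} = \frac{17 \sqrt{15}}{3}$ ($b{\left(y,I \right)} = \frac{\sqrt{-39 + 54 \cdot 3^{4}}}{3} = \frac{\sqrt{-39 + 54 \cdot 81}}{3} = \frac{\sqrt{-39 + 4374}}{3} = \frac{\sqrt{4335}}{3} = \frac{17 \sqrt{15}}{3}$)
$b{\left(-91,-25 \right)} - R = \frac{17 \sqrt{15}}{3} - -46871 = \frac{17 \sqrt{15}}{3} + 46871 = 46871 + \frac{17 \sqrt{15}}{3}$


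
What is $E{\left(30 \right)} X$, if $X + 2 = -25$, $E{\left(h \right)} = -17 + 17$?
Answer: $0$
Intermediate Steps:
$E{\left(h \right)} = 0$
$X = -27$ ($X = -2 - 25 = -27$)
$E{\left(30 \right)} X = 0 \left(-27\right) = 0$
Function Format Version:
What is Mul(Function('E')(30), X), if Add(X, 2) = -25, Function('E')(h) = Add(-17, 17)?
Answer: 0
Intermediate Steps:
Function('E')(h) = 0
X = -27 (X = Add(-2, -25) = -27)
Mul(Function('E')(30), X) = Mul(0, -27) = 0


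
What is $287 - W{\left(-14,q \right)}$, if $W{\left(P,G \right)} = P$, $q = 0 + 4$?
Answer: $301$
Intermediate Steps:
$q = 4$
$287 - W{\left(-14,q \right)} = 287 - -14 = 287 + 14 = 301$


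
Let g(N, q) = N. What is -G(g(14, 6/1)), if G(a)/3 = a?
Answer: -42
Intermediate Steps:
G(a) = 3*a
-G(g(14, 6/1)) = -3*14 = -1*42 = -42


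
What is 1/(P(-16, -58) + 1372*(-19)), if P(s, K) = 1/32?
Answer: -32/834175 ≈ -3.8361e-5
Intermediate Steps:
P(s, K) = 1/32
1/(P(-16, -58) + 1372*(-19)) = 1/(1/32 + 1372*(-19)) = 1/(1/32 - 26068) = 1/(-834175/32) = -32/834175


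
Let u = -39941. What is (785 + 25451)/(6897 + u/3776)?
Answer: 14152448/3714733 ≈ 3.8098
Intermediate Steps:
(785 + 25451)/(6897 + u/3776) = (785 + 25451)/(6897 - 39941/3776) = 26236/(6897 - 39941*1/3776) = 26236/(6897 - 39941/3776) = 26236/(26003131/3776) = 26236*(3776/26003131) = 14152448/3714733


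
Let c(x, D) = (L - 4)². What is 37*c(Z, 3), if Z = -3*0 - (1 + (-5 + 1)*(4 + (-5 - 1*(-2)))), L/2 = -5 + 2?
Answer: 3700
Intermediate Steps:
L = -6 (L = 2*(-5 + 2) = 2*(-3) = -6)
Z = 3 (Z = 0 - (1 - 4*(4 + (-5 + 2))) = 0 - (1 - 4*(4 - 3)) = 0 - (1 - 4*1) = 0 - (1 - 4) = 0 - 1*(-3) = 0 + 3 = 3)
c(x, D) = 100 (c(x, D) = (-6 - 4)² = (-10)² = 100)
37*c(Z, 3) = 37*100 = 3700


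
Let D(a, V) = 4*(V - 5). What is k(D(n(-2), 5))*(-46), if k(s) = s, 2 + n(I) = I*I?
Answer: 0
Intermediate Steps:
n(I) = -2 + I² (n(I) = -2 + I*I = -2 + I²)
D(a, V) = -20 + 4*V (D(a, V) = 4*(-5 + V) = -20 + 4*V)
k(D(n(-2), 5))*(-46) = (-20 + 4*5)*(-46) = (-20 + 20)*(-46) = 0*(-46) = 0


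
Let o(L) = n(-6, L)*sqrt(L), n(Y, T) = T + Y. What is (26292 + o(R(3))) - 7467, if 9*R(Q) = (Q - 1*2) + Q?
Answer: 508175/27 ≈ 18821.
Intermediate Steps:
R(Q) = -2/9 + 2*Q/9 (R(Q) = ((Q - 1*2) + Q)/9 = ((Q - 2) + Q)/9 = ((-2 + Q) + Q)/9 = (-2 + 2*Q)/9 = -2/9 + 2*Q/9)
o(L) = sqrt(L)*(-6 + L) (o(L) = (L - 6)*sqrt(L) = (-6 + L)*sqrt(L) = sqrt(L)*(-6 + L))
(26292 + o(R(3))) - 7467 = (26292 + sqrt(-2/9 + (2/9)*3)*(-6 + (-2/9 + (2/9)*3))) - 7467 = (26292 + sqrt(-2/9 + 2/3)*(-6 + (-2/9 + 2/3))) - 7467 = (26292 + sqrt(4/9)*(-6 + 4/9)) - 7467 = (26292 + (2/3)*(-50/9)) - 7467 = (26292 - 100/27) - 7467 = 709784/27 - 7467 = 508175/27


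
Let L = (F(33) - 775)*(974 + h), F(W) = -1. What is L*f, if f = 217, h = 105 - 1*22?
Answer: -177990344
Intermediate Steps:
h = 83 (h = 105 - 22 = 83)
L = -820232 (L = (-1 - 775)*(974 + 83) = -776*1057 = -820232)
L*f = -820232*217 = -177990344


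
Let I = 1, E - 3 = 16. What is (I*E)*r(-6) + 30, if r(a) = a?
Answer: -84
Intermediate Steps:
E = 19 (E = 3 + 16 = 19)
(I*E)*r(-6) + 30 = (1*19)*(-6) + 30 = 19*(-6) + 30 = -114 + 30 = -84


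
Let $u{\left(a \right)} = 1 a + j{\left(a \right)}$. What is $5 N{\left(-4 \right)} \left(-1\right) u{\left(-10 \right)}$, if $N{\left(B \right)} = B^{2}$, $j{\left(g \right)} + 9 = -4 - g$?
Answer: $1040$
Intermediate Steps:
$j{\left(g \right)} = -13 - g$ ($j{\left(g \right)} = -9 - \left(4 + g\right) = -13 - g$)
$u{\left(a \right)} = -13$ ($u{\left(a \right)} = 1 a - \left(13 + a\right) = a - \left(13 + a\right) = -13$)
$5 N{\left(-4 \right)} \left(-1\right) u{\left(-10 \right)} = 5 \left(-4\right)^{2} \left(-1\right) \left(-13\right) = 5 \cdot 16 \left(-1\right) \left(-13\right) = 80 \left(-1\right) \left(-13\right) = \left(-80\right) \left(-13\right) = 1040$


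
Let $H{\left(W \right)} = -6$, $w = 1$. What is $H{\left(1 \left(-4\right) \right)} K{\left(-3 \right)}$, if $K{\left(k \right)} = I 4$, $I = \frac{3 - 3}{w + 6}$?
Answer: $0$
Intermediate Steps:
$I = 0$ ($I = \frac{3 - 3}{1 + 6} = \frac{0}{7} = 0 \cdot \frac{1}{7} = 0$)
$K{\left(k \right)} = 0$ ($K{\left(k \right)} = 0 \cdot 4 = 0$)
$H{\left(1 \left(-4\right) \right)} K{\left(-3 \right)} = \left(-6\right) 0 = 0$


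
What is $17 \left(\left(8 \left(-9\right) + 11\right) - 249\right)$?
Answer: $-5270$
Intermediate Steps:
$17 \left(\left(8 \left(-9\right) + 11\right) - 249\right) = 17 \left(\left(-72 + 11\right) - 249\right) = 17 \left(-61 - 249\right) = 17 \left(-310\right) = -5270$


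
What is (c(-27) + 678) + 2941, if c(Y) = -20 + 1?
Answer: 3600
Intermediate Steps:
c(Y) = -19
(c(-27) + 678) + 2941 = (-19 + 678) + 2941 = 659 + 2941 = 3600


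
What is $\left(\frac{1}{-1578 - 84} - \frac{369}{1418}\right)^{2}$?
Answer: $\frac{23615698276}{347131894041} \approx 0.068031$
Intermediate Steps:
$\left(\frac{1}{-1578 - 84} - \frac{369}{1418}\right)^{2} = \left(\frac{1}{-1662} - \frac{369}{1418}\right)^{2} = \left(- \frac{1}{1662} - \frac{369}{1418}\right)^{2} = \left(- \frac{153674}{589179}\right)^{2} = \frac{23615698276}{347131894041}$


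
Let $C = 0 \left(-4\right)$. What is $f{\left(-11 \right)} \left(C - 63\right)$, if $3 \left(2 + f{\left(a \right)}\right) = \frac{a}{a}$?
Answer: $105$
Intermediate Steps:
$C = 0$
$f{\left(a \right)} = - \frac{5}{3}$ ($f{\left(a \right)} = -2 + \frac{a \frac{1}{a}}{3} = -2 + \frac{1}{3} \cdot 1 = -2 + \frac{1}{3} = - \frac{5}{3}$)
$f{\left(-11 \right)} \left(C - 63\right) = - \frac{5 \left(0 - 63\right)}{3} = \left(- \frac{5}{3}\right) \left(-63\right) = 105$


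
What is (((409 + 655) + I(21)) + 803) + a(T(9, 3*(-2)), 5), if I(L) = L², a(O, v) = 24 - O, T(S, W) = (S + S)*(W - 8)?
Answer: 2584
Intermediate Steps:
T(S, W) = 2*S*(-8 + W) (T(S, W) = (2*S)*(-8 + W) = 2*S*(-8 + W))
(((409 + 655) + I(21)) + 803) + a(T(9, 3*(-2)), 5) = (((409 + 655) + 21²) + 803) + (24 - 2*9*(-8 + 3*(-2))) = ((1064 + 441) + 803) + (24 - 2*9*(-8 - 6)) = (1505 + 803) + (24 - 2*9*(-14)) = 2308 + (24 - 1*(-252)) = 2308 + (24 + 252) = 2308 + 276 = 2584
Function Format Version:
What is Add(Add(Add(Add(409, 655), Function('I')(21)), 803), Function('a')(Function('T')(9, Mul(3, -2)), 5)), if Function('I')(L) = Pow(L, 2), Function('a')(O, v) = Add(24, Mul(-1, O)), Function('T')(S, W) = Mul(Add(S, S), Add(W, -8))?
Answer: 2584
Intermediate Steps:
Function('T')(S, W) = Mul(2, S, Add(-8, W)) (Function('T')(S, W) = Mul(Mul(2, S), Add(-8, W)) = Mul(2, S, Add(-8, W)))
Add(Add(Add(Add(409, 655), Function('I')(21)), 803), Function('a')(Function('T')(9, Mul(3, -2)), 5)) = Add(Add(Add(Add(409, 655), Pow(21, 2)), 803), Add(24, Mul(-1, Mul(2, 9, Add(-8, Mul(3, -2)))))) = Add(Add(Add(1064, 441), 803), Add(24, Mul(-1, Mul(2, 9, Add(-8, -6))))) = Add(Add(1505, 803), Add(24, Mul(-1, Mul(2, 9, -14)))) = Add(2308, Add(24, Mul(-1, -252))) = Add(2308, Add(24, 252)) = Add(2308, 276) = 2584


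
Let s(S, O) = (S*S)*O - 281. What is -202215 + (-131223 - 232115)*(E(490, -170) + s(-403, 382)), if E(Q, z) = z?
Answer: -22541412331221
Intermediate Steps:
s(S, O) = -281 + O*S² (s(S, O) = S²*O - 281 = O*S² - 281 = -281 + O*S²)
-202215 + (-131223 - 232115)*(E(490, -170) + s(-403, 382)) = -202215 + (-131223 - 232115)*(-170 + (-281 + 382*(-403)²)) = -202215 - 363338*(-170 + (-281 + 382*162409)) = -202215 - 363338*(-170 + (-281 + 62040238)) = -202215 - 363338*(-170 + 62039957) = -202215 - 363338*62039787 = -202215 - 22541412129006 = -22541412331221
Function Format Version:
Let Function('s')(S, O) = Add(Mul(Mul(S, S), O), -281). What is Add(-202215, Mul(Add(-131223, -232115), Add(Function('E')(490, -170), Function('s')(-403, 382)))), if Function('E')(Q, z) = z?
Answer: -22541412331221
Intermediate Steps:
Function('s')(S, O) = Add(-281, Mul(O, Pow(S, 2))) (Function('s')(S, O) = Add(Mul(Pow(S, 2), O), -281) = Add(Mul(O, Pow(S, 2)), -281) = Add(-281, Mul(O, Pow(S, 2))))
Add(-202215, Mul(Add(-131223, -232115), Add(Function('E')(490, -170), Function('s')(-403, 382)))) = Add(-202215, Mul(Add(-131223, -232115), Add(-170, Add(-281, Mul(382, Pow(-403, 2)))))) = Add(-202215, Mul(-363338, Add(-170, Add(-281, Mul(382, 162409))))) = Add(-202215, Mul(-363338, Add(-170, Add(-281, 62040238)))) = Add(-202215, Mul(-363338, Add(-170, 62039957))) = Add(-202215, Mul(-363338, 62039787)) = Add(-202215, -22541412129006) = -22541412331221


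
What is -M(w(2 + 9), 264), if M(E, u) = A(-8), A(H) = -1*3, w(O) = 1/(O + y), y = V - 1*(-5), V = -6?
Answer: 3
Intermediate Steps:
y = -1 (y = -6 - 1*(-5) = -6 + 5 = -1)
w(O) = 1/(-1 + O) (w(O) = 1/(O - 1) = 1/(-1 + O))
A(H) = -3
M(E, u) = -3
-M(w(2 + 9), 264) = -1*(-3) = 3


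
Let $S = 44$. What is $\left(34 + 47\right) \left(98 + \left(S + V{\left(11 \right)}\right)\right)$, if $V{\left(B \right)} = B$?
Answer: $12393$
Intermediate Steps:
$\left(34 + 47\right) \left(98 + \left(S + V{\left(11 \right)}\right)\right) = \left(34 + 47\right) \left(98 + \left(44 + 11\right)\right) = 81 \left(98 + 55\right) = 81 \cdot 153 = 12393$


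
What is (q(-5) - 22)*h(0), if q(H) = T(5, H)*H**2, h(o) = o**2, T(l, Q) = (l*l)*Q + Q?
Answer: 0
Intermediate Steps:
T(l, Q) = Q + Q*l**2 (T(l, Q) = l**2*Q + Q = Q*l**2 + Q = Q + Q*l**2)
q(H) = 26*H**3 (q(H) = (H*(1 + 5**2))*H**2 = (H*(1 + 25))*H**2 = (H*26)*H**2 = (26*H)*H**2 = 26*H**3)
(q(-5) - 22)*h(0) = (26*(-5)**3 - 22)*0**2 = (26*(-125) - 22)*0 = (-3250 - 22)*0 = -3272*0 = 0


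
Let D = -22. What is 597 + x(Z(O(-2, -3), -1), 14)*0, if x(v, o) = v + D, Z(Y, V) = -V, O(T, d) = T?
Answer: 597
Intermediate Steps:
Z(Y, V) = -V
x(v, o) = -22 + v (x(v, o) = v - 22 = -22 + v)
597 + x(Z(O(-2, -3), -1), 14)*0 = 597 + (-22 - 1*(-1))*0 = 597 + (-22 + 1)*0 = 597 - 21*0 = 597 + 0 = 597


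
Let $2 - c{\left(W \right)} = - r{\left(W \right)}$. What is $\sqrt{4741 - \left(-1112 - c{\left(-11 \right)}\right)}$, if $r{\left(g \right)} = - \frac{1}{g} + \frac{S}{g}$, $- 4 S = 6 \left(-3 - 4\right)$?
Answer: $\frac{\sqrt{2833402}}{22} \approx 76.512$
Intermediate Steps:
$S = \frac{21}{2}$ ($S = - \frac{6 \left(-3 - 4\right)}{4} = - \frac{6 \left(-7\right)}{4} = \left(- \frac{1}{4}\right) \left(-42\right) = \frac{21}{2} \approx 10.5$)
$r{\left(g \right)} = \frac{19}{2 g}$ ($r{\left(g \right)} = - \frac{1}{g} + \frac{21}{2 g} = \frac{19}{2 g}$)
$c{\left(W \right)} = 2 + \frac{19}{2 W}$ ($c{\left(W \right)} = 2 - - \frac{19}{2 W} = 2 + \frac{19}{2 W}$)
$\sqrt{4741 - \left(-1112 - c{\left(-11 \right)}\right)} = \sqrt{4741 + \left(\left(1471 + \left(2 + \frac{19}{2 \left(-11\right)}\right)\right) - 359\right)} = \sqrt{4741 + \left(\left(1471 + \left(2 + \frac{19}{2} \left(- \frac{1}{11}\right)\right)\right) - 359\right)} = \sqrt{4741 + \left(\left(1471 + \left(2 - \frac{19}{22}\right)\right) - 359\right)} = \sqrt{4741 + \left(\left(1471 + \frac{25}{22}\right) - 359\right)} = \sqrt{4741 + \left(\frac{32387}{22} - 359\right)} = \sqrt{4741 + \frac{24489}{22}} = \sqrt{\frac{128791}{22}} = \frac{\sqrt{2833402}}{22}$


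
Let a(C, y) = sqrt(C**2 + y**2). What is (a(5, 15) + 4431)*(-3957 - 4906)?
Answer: -39271953 - 44315*sqrt(10) ≈ -3.9412e+7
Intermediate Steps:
(a(5, 15) + 4431)*(-3957 - 4906) = (sqrt(5**2 + 15**2) + 4431)*(-3957 - 4906) = (sqrt(25 + 225) + 4431)*(-8863) = (sqrt(250) + 4431)*(-8863) = (5*sqrt(10) + 4431)*(-8863) = (4431 + 5*sqrt(10))*(-8863) = -39271953 - 44315*sqrt(10)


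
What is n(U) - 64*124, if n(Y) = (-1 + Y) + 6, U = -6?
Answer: -7937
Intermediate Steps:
n(Y) = 5 + Y
n(U) - 64*124 = (5 - 6) - 64*124 = -1 - 7936 = -7937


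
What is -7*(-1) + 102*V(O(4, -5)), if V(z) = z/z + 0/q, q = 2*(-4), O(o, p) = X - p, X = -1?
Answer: 109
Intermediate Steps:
O(o, p) = -1 - p
q = -8
V(z) = 1 (V(z) = z/z + 0/(-8) = 1 + 0*(-1/8) = 1 + 0 = 1)
-7*(-1) + 102*V(O(4, -5)) = -7*(-1) + 102*1 = 7 + 102 = 109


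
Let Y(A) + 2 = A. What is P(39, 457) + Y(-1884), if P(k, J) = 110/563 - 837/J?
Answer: -485671787/257291 ≈ -1887.6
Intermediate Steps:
P(k, J) = 110/563 - 837/J (P(k, J) = 110*(1/563) - 837/J = 110/563 - 837/J)
Y(A) = -2 + A
P(39, 457) + Y(-1884) = (110/563 - 837/457) + (-2 - 1884) = (110/563 - 837*1/457) - 1886 = (110/563 - 837/457) - 1886 = -420961/257291 - 1886 = -485671787/257291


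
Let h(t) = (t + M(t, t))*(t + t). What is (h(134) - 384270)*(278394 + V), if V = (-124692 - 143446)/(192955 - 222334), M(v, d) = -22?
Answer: -2897516252443856/29379 ≈ -9.8625e+10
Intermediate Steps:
V = 268138/29379 (V = -268138/(-29379) = -268138*(-1/29379) = 268138/29379 ≈ 9.1269)
h(t) = 2*t*(-22 + t) (h(t) = (t - 22)*(t + t) = (-22 + t)*(2*t) = 2*t*(-22 + t))
(h(134) - 384270)*(278394 + V) = (2*134*(-22 + 134) - 384270)*(278394 + 268138/29379) = (2*134*112 - 384270)*(8179205464/29379) = (30016 - 384270)*(8179205464/29379) = -354254*8179205464/29379 = -2897516252443856/29379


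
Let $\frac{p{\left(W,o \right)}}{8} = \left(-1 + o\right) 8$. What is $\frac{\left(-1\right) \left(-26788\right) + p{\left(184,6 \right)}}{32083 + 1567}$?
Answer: $\frac{13554}{16825} \approx 0.80559$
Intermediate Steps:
$p{\left(W,o \right)} = -64 + 64 o$ ($p{\left(W,o \right)} = 8 \left(-1 + o\right) 8 = 8 \left(-8 + 8 o\right) = -64 + 64 o$)
$\frac{\left(-1\right) \left(-26788\right) + p{\left(184,6 \right)}}{32083 + 1567} = \frac{\left(-1\right) \left(-26788\right) + \left(-64 + 64 \cdot 6\right)}{32083 + 1567} = \frac{26788 + \left(-64 + 384\right)}{33650} = \left(26788 + 320\right) \frac{1}{33650} = 27108 \cdot \frac{1}{33650} = \frac{13554}{16825}$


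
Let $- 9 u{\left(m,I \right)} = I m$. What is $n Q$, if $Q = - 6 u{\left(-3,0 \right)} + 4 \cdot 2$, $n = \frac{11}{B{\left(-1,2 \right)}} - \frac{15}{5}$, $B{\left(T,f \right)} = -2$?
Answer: $-68$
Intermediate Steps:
$u{\left(m,I \right)} = - \frac{I m}{9}$
$n = - \frac{17}{2}$ ($n = \frac{11}{-2} - \frac{15}{5} = 11 \left(- \frac{1}{2}\right) - 3 = - \frac{11}{2} - 3 = - \frac{17}{2} \approx -8.5$)
$Q = 8$ ($Q = - 6 \left(\left(- \frac{1}{9}\right) 0 \left(-3\right)\right) + 4 \cdot 2 = \left(-6\right) 0 + 8 = 0 + 8 = 8$)
$n Q = \left(- \frac{17}{2}\right) 8 = -68$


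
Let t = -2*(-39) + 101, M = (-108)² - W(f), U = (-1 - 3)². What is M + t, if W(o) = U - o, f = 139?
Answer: 11966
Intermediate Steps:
U = 16 (U = (-4)² = 16)
W(o) = 16 - o
M = 11787 (M = (-108)² - (16 - 1*139) = 11664 - (16 - 139) = 11664 - 1*(-123) = 11664 + 123 = 11787)
t = 179 (t = 78 + 101 = 179)
M + t = 11787 + 179 = 11966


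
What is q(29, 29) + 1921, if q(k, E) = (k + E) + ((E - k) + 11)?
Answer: 1990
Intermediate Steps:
q(k, E) = 11 + 2*E (q(k, E) = (E + k) + (11 + E - k) = 11 + 2*E)
q(29, 29) + 1921 = (11 + 2*29) + 1921 = (11 + 58) + 1921 = 69 + 1921 = 1990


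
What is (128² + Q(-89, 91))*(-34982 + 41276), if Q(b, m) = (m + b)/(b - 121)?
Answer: 3609229262/35 ≈ 1.0312e+8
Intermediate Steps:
Q(b, m) = (b + m)/(-121 + b)
(128² + Q(-89, 91))*(-34982 + 41276) = (128² + (-89 + 91)/(-121 - 89))*(-34982 + 41276) = (16384 + 2/(-210))*6294 = (16384 - 1/210*2)*6294 = (16384 - 1/105)*6294 = (1720319/105)*6294 = 3609229262/35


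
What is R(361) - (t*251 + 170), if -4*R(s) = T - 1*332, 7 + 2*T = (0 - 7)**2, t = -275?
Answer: 275731/4 ≈ 68933.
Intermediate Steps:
T = 21 (T = -7/2 + (0 - 7)**2/2 = -7/2 + (1/2)*(-7)**2 = -7/2 + (1/2)*49 = -7/2 + 49/2 = 21)
R(s) = 311/4 (R(s) = -(21 - 1*332)/4 = -(21 - 332)/4 = -1/4*(-311) = 311/4)
R(361) - (t*251 + 170) = 311/4 - (-275*251 + 170) = 311/4 - (-69025 + 170) = 311/4 - 1*(-68855) = 311/4 + 68855 = 275731/4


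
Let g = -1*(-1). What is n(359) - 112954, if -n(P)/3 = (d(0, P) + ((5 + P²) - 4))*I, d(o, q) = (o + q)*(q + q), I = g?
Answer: -1272886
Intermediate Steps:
g = 1
I = 1
d(o, q) = 2*q*(o + q) (d(o, q) = (o + q)*(2*q) = 2*q*(o + q))
n(P) = -3 - 9*P² (n(P) = -3*(2*P*(0 + P) + ((5 + P²) - 4)) = -3*(2*P*P + (1 + P²)) = -3*(2*P² + (1 + P²)) = -3*(1 + 3*P²) = -3 - 9*P²)
n(359) - 112954 = (-3 - 9*359²) - 112954 = (-3 - 9*128881) - 112954 = (-3 - 1159929) - 112954 = -1159932 - 112954 = -1272886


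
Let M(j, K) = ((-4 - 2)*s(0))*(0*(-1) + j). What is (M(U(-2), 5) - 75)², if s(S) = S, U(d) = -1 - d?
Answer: 5625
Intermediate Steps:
M(j, K) = 0 (M(j, K) = ((-4 - 2)*0)*(0*(-1) + j) = (-6*0)*(0 + j) = 0*j = 0)
(M(U(-2), 5) - 75)² = (0 - 75)² = (-75)² = 5625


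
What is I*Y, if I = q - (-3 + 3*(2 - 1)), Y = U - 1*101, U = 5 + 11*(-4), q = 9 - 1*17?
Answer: 1120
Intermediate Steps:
q = -8 (q = 9 - 17 = -8)
U = -39 (U = 5 - 44 = -39)
Y = -140 (Y = -39 - 1*101 = -39 - 101 = -140)
I = -8 (I = -8 - (-3 + 3*(2 - 1)) = -8 - (-3 + 3*1) = -8 - (-3 + 3) = -8 - 1*0 = -8 + 0 = -8)
I*Y = -8*(-140) = 1120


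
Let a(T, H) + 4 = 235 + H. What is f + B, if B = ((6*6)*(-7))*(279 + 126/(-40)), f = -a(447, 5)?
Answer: -348751/5 ≈ -69750.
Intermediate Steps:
a(T, H) = 231 + H (a(T, H) = -4 + (235 + H) = 231 + H)
f = -236 (f = -(231 + 5) = -1*236 = -236)
B = -347571/5 (B = (36*(-7))*(279 + 126*(-1/40)) = -252*(279 - 63/20) = -252*5517/20 = -347571/5 ≈ -69514.)
f + B = -236 - 347571/5 = -348751/5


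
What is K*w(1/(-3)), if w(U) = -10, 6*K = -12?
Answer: 20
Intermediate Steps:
K = -2 (K = (⅙)*(-12) = -2)
K*w(1/(-3)) = -2*(-10) = 20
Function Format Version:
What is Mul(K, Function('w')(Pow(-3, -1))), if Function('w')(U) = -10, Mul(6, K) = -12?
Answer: 20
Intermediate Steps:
K = -2 (K = Mul(Rational(1, 6), -12) = -2)
Mul(K, Function('w')(Pow(-3, -1))) = Mul(-2, -10) = 20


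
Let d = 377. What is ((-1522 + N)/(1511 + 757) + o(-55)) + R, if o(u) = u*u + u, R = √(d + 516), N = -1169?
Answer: 748141/252 + √893 ≈ 2998.7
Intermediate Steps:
R = √893 (R = √(377 + 516) = √893 ≈ 29.883)
o(u) = u + u² (o(u) = u² + u = u + u²)
((-1522 + N)/(1511 + 757) + o(-55)) + R = ((-1522 - 1169)/(1511 + 757) - 55*(1 - 55)) + √893 = (-2691/2268 - 55*(-54)) + √893 = (-2691*1/2268 + 2970) + √893 = (-299/252 + 2970) + √893 = 748141/252 + √893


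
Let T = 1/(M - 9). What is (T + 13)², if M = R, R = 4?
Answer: 4096/25 ≈ 163.84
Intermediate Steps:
M = 4
T = -⅕ (T = 1/(4 - 9) = 1/(-5) = -⅕ ≈ -0.20000)
(T + 13)² = (-⅕ + 13)² = (64/5)² = 4096/25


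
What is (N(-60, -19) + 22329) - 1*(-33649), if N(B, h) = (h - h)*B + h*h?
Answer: 56339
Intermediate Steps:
N(B, h) = h² (N(B, h) = 0*B + h² = 0 + h² = h²)
(N(-60, -19) + 22329) - 1*(-33649) = ((-19)² + 22329) - 1*(-33649) = (361 + 22329) + 33649 = 22690 + 33649 = 56339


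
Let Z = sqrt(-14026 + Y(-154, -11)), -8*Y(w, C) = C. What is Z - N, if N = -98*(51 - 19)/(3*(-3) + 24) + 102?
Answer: 1606/15 + I*sqrt(224394)/4 ≈ 107.07 + 118.43*I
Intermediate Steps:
Y(w, C) = -C/8
Z = I*sqrt(224394)/4 (Z = sqrt(-14026 - 1/8*(-11)) = sqrt(-14026 + 11/8) = sqrt(-112197/8) = I*sqrt(224394)/4 ≈ 118.43*I)
N = -1606/15 (N = -3136/(-9 + 24) + 102 = -3136/15 + 102 = -1606/15 ≈ -107.07)
Z - N = I*sqrt(224394)/4 - 1*(-1606/15) = I*sqrt(224394)/4 + 1606/15 = 1606/15 + I*sqrt(224394)/4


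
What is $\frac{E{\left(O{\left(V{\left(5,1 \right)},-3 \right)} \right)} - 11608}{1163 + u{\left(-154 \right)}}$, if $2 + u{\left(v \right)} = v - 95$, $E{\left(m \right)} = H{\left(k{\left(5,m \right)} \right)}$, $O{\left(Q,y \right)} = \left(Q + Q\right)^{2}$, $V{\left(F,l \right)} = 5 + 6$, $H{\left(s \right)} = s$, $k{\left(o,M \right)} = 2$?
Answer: $- \frac{5803}{456} \approx -12.726$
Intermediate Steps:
$V{\left(F,l \right)} = 11$
$O{\left(Q,y \right)} = 4 Q^{2}$ ($O{\left(Q,y \right)} = \left(2 Q\right)^{2} = 4 Q^{2}$)
$E{\left(m \right)} = 2$
$u{\left(v \right)} = -97 + v$ ($u{\left(v \right)} = -2 + \left(v - 95\right) = -2 + \left(-95 + v\right) = -97 + v$)
$\frac{E{\left(O{\left(V{\left(5,1 \right)},-3 \right)} \right)} - 11608}{1163 + u{\left(-154 \right)}} = \frac{2 - 11608}{1163 - 251} = - \frac{11606}{1163 - 251} = - \frac{11606}{912} = \left(-11606\right) \frac{1}{912} = - \frac{5803}{456}$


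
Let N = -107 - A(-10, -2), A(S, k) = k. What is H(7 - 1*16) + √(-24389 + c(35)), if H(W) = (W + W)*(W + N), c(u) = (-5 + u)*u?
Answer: 2052 + I*√23339 ≈ 2052.0 + 152.77*I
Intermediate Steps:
N = -105 (N = -107 - 1*(-2) = -107 + 2 = -105)
c(u) = u*(-5 + u)
H(W) = 2*W*(-105 + W) (H(W) = (W + W)*(W - 105) = (2*W)*(-105 + W) = 2*W*(-105 + W))
H(7 - 1*16) + √(-24389 + c(35)) = 2*(7 - 1*16)*(-105 + (7 - 1*16)) + √(-24389 + 35*(-5 + 35)) = 2*(7 - 16)*(-105 + (7 - 16)) + √(-24389 + 35*30) = 2*(-9)*(-105 - 9) + √(-24389 + 1050) = 2*(-9)*(-114) + √(-23339) = 2052 + I*√23339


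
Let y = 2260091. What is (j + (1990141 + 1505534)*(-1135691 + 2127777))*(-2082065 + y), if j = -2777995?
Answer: 617395494303491430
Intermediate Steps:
(j + (1990141 + 1505534)*(-1135691 + 2127777))*(-2082065 + y) = (-2777995 + (1990141 + 1505534)*(-1135691 + 2127777))*(-2082065 + 2260091) = (-2777995 + 3495675*992086)*178026 = (-2777995 + 3468010228050)*178026 = 3468007450055*178026 = 617395494303491430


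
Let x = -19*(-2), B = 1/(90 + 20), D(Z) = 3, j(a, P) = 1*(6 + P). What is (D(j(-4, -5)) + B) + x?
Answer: 4511/110 ≈ 41.009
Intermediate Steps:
j(a, P) = 6 + P
B = 1/110 ≈ 0.0090909
x = 38
(D(j(-4, -5)) + B) + x = (3 + 1/110) + 38 = 331/110 + 38 = 4511/110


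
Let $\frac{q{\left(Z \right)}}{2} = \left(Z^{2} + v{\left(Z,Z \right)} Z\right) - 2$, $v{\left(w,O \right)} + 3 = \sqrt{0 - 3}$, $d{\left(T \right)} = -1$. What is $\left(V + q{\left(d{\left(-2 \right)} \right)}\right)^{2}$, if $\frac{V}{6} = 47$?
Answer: $81784 - 1144 i \sqrt{3} \approx 81784.0 - 1981.5 i$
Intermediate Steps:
$v{\left(w,O \right)} = -3 + i \sqrt{3}$ ($v{\left(w,O \right)} = -3 + \sqrt{0 - 3} = -3 + \sqrt{-3} = -3 + i \sqrt{3}$)
$q{\left(Z \right)} = -4 + 2 Z^{2} + 2 Z \left(-3 + i \sqrt{3}\right)$ ($q{\left(Z \right)} = 2 \left(\left(Z^{2} + \left(-3 + i \sqrt{3}\right) Z\right) - 2\right) = 2 \left(\left(Z^{2} + Z \left(-3 + i \sqrt{3}\right)\right) - 2\right) = 2 \left(-2 + Z^{2} + Z \left(-3 + i \sqrt{3}\right)\right) = -4 + 2 Z^{2} + 2 Z \left(-3 + i \sqrt{3}\right)$)
$V = 282$ ($V = 6 \cdot 47 = 282$)
$\left(V + q{\left(d{\left(-2 \right)} \right)}\right)^{2} = \left(282 - \left(4 - 2 - 2 \left(3 - i \sqrt{3}\right)\right)\right)^{2} = \left(282 + \left(-4 + 2 \cdot 1 + \left(6 - 2 i \sqrt{3}\right)\right)\right)^{2} = \left(282 + \left(-4 + 2 + \left(6 - 2 i \sqrt{3}\right)\right)\right)^{2} = \left(282 + \left(4 - 2 i \sqrt{3}\right)\right)^{2} = \left(286 - 2 i \sqrt{3}\right)^{2}$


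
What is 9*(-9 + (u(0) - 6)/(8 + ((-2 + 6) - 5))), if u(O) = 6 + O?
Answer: -81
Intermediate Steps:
9*(-9 + (u(0) - 6)/(8 + ((-2 + 6) - 5))) = 9*(-9 + ((6 + 0) - 6)/(8 + ((-2 + 6) - 5))) = 9*(-9 + (6 - 6)/(8 + (4 - 5))) = 9*(-9 + 0/(8 - 1)) = 9*(-9 + 0/7) = 9*(-9 + 0*(1/7)) = 9*(-9 + 0) = 9*(-9) = -81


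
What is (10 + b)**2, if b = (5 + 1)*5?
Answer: 1600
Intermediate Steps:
b = 30 (b = 6*5 = 30)
(10 + b)**2 = (10 + 30)**2 = 40**2 = 1600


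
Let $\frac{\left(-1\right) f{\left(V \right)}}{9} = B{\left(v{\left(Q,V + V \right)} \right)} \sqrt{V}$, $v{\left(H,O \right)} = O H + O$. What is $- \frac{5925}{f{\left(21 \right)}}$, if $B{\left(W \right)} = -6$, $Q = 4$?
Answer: $- \frac{1975 \sqrt{21}}{378} \approx -23.943$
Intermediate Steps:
$v{\left(H,O \right)} = O + H O$ ($v{\left(H,O \right)} = H O + O = O + H O$)
$f{\left(V \right)} = 54 \sqrt{V}$ ($f{\left(V \right)} = - 9 \left(- 6 \sqrt{V}\right) = 54 \sqrt{V}$)
$- \frac{5925}{f{\left(21 \right)}} = - \frac{5925}{54 \sqrt{21}} = - 5925 \frac{\sqrt{21}}{1134} = - \frac{1975 \sqrt{21}}{378}$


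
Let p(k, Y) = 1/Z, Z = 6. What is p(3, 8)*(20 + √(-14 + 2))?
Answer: 10/3 + I*√3/3 ≈ 3.3333 + 0.57735*I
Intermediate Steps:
p(k, Y) = ⅙ (p(k, Y) = 1/6 = ⅙)
p(3, 8)*(20 + √(-14 + 2)) = (20 + √(-14 + 2))/6 = (20 + √(-12))/6 = (20 + 2*I*√3)/6 = 10/3 + I*√3/3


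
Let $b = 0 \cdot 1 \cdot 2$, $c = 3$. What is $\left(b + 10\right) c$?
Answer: $30$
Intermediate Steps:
$b = 0$ ($b = 0 \cdot 2 = 0$)
$\left(b + 10\right) c = \left(0 + 10\right) 3 = 10 \cdot 3 = 30$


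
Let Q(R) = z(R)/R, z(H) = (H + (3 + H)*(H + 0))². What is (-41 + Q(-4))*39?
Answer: -1599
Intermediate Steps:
z(H) = (H + H*(3 + H))² (z(H) = (H + (3 + H)*H)² = (H + H*(3 + H))²)
Q(R) = R*(4 + R)² (Q(R) = (R²*(4 + R)²)/R = R*(4 + R)²)
(-41 + Q(-4))*39 = (-41 - 4*(4 - 4)²)*39 = (-41 - 4*0²)*39 = (-41 - 4*0)*39 = (-41 + 0)*39 = -41*39 = -1599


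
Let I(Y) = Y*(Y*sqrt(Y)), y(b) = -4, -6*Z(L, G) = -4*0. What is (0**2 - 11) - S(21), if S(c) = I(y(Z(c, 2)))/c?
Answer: -11 - 32*I/21 ≈ -11.0 - 1.5238*I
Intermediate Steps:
Z(L, G) = 0 (Z(L, G) = -(-2)*0/3 = -1/6*0 = 0)
I(Y) = Y**(5/2) (I(Y) = Y*Y**(3/2) = Y**(5/2))
S(c) = 32*I/c (S(c) = (-4)**(5/2)/c = (32*I)/c = 32*I/c)
(0**2 - 11) - S(21) = (0**2 - 11) - 32*I/21 = (0 - 11) - 32*I/21 = -11 - 32*I/21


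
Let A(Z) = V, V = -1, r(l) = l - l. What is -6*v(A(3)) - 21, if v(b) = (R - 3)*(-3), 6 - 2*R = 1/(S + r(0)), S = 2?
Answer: -51/2 ≈ -25.500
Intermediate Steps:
r(l) = 0
A(Z) = -1
R = 11/4 (R = 3 - 1/(2*(2 + 0)) = 3 - 1/2/2 = 3 - 1/2*1/2 = 3 - 1/4 = 11/4 ≈ 2.7500)
v(b) = 3/4 (v(b) = (11/4 - 3)*(-3) = -1/4*(-3) = 3/4)
-6*v(A(3)) - 21 = -6*3/4 - 21 = -9/2 - 21 = -51/2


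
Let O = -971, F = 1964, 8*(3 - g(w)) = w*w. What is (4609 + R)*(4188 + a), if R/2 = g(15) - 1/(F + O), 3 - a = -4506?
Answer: 52493198953/1324 ≈ 3.9647e+7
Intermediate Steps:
a = 4509 (a = 3 - 1*(-4506) = 3 + 4506 = 4509)
g(w) = 3 - w²/8 (g(w) = 3 - w*w/8 = 3 - w²/8)
R = -199601/3972 (R = 2*((3 - ⅛*15²) - 1/(1964 - 971)) = 2*((3 - ⅛*225) - 1/993) = 2*((3 - 225/8) - 1*1/993) = 2*(-201/8 - 1/993) = 2*(-199601/7944) = -199601/3972 ≈ -50.252)
(4609 + R)*(4188 + a) = (4609 - 199601/3972)*(4188 + 4509) = (18107347/3972)*8697 = 52493198953/1324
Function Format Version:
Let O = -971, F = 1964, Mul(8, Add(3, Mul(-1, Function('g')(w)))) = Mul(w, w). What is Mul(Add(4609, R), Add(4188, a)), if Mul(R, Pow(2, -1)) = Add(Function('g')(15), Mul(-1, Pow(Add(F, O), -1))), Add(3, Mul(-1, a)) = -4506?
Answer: Rational(52493198953, 1324) ≈ 3.9647e+7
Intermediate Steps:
a = 4509 (a = Add(3, Mul(-1, -4506)) = Add(3, 4506) = 4509)
Function('g')(w) = Add(3, Mul(Rational(-1, 8), Pow(w, 2))) (Function('g')(w) = Add(3, Mul(Rational(-1, 8), Mul(w, w))) = Add(3, Mul(Rational(-1, 8), Pow(w, 2))))
R = Rational(-199601, 3972) (R = Mul(2, Add(Add(3, Mul(Rational(-1, 8), Pow(15, 2))), Mul(-1, Pow(Add(1964, -971), -1)))) = Mul(2, Add(Add(3, Mul(Rational(-1, 8), 225)), Mul(-1, Pow(993, -1)))) = Mul(2, Add(Add(3, Rational(-225, 8)), Mul(-1, Rational(1, 993)))) = Mul(2, Add(Rational(-201, 8), Rational(-1, 993))) = Mul(2, Rational(-199601, 7944)) = Rational(-199601, 3972) ≈ -50.252)
Mul(Add(4609, R), Add(4188, a)) = Mul(Add(4609, Rational(-199601, 3972)), Add(4188, 4509)) = Mul(Rational(18107347, 3972), 8697) = Rational(52493198953, 1324)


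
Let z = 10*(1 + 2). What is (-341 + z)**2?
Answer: 96721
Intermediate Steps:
z = 30 (z = 10*3 = 30)
(-341 + z)**2 = (-341 + 30)**2 = (-311)**2 = 96721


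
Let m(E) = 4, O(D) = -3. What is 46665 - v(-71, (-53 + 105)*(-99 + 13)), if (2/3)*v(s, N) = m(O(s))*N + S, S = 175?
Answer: 146469/2 ≈ 73235.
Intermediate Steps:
v(s, N) = 525/2 + 6*N (v(s, N) = 3*(4*N + 175)/2 = 3*(175 + 4*N)/2 = 525/2 + 6*N)
46665 - v(-71, (-53 + 105)*(-99 + 13)) = 46665 - (525/2 + 6*((-53 + 105)*(-99 + 13))) = 46665 - (525/2 + 6*(52*(-86))) = 46665 - (525/2 + 6*(-4472)) = 46665 - (525/2 - 26832) = 46665 - 1*(-53139/2) = 46665 + 53139/2 = 146469/2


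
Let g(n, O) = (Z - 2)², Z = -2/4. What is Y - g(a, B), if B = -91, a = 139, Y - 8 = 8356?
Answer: 33431/4 ≈ 8357.8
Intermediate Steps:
Z = -½ (Z = -2*¼ = -½ ≈ -0.50000)
Y = 8364 (Y = 8 + 8356 = 8364)
g(n, O) = 25/4 (g(n, O) = (-½ - 2)² = (-5/2)² = 25/4)
Y - g(a, B) = 8364 - 1*25/4 = 8364 - 25/4 = 33431/4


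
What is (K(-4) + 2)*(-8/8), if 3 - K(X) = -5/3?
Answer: -20/3 ≈ -6.6667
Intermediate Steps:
K(X) = 14/3 (K(X) = 3 - (-5)/3 = 3 - 1*(-5/3) = 3 + 5/3 = 14/3)
(K(-4) + 2)*(-8/8) = (14/3 + 2)*(-8/8) = 20*(-8*1/8)/3 = (20/3)*(-1) = -20/3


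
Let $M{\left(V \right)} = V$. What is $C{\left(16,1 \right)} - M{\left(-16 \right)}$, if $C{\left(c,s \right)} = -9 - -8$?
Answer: $15$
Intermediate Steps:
$C{\left(c,s \right)} = -1$ ($C{\left(c,s \right)} = -9 + 8 = -1$)
$C{\left(16,1 \right)} - M{\left(-16 \right)} = -1 - -16 = -1 + 16 = 15$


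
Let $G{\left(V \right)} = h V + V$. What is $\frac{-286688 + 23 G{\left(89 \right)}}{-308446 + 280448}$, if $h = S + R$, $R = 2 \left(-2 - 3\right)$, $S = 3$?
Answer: $\frac{149485}{13999} \approx 10.678$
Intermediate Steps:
$R = -10$ ($R = 2 \left(-5\right) = -10$)
$h = -7$ ($h = 3 - 10 = -7$)
$G{\left(V \right)} = - 6 V$ ($G{\left(V \right)} = - 7 V + V = - 6 V$)
$\frac{-286688 + 23 G{\left(89 \right)}}{-308446 + 280448} = \frac{-286688 + 23 \left(\left(-6\right) 89\right)}{-308446 + 280448} = \frac{-286688 + 23 \left(-534\right)}{-27998} = \left(-286688 - 12282\right) \left(- \frac{1}{27998}\right) = \left(-298970\right) \left(- \frac{1}{27998}\right) = \frac{149485}{13999}$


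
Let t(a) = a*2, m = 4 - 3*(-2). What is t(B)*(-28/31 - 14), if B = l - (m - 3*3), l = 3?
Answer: -1848/31 ≈ -59.613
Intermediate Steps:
m = 10 (m = 4 + 6 = 10)
B = 2 (B = 3 - (10 - 3*3) = 3 - (10 - 9) = 3 - 1*1 = 3 - 1 = 2)
t(a) = 2*a
t(B)*(-28/31 - 14) = (2*2)*(-28/31 - 14) = 4*(-28*1/31 - 14) = 4*(-28/31 - 14) = 4*(-462/31) = -1848/31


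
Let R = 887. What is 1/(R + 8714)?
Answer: 1/9601 ≈ 0.00010416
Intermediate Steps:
1/(R + 8714) = 1/(887 + 8714) = 1/9601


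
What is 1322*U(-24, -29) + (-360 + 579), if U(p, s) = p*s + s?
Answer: 881993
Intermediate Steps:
U(p, s) = s + p*s
1322*U(-24, -29) + (-360 + 579) = 1322*(-29*(1 - 24)) + (-360 + 579) = 1322*(-29*(-23)) + 219 = 1322*667 + 219 = 881774 + 219 = 881993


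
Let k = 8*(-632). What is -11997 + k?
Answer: -17053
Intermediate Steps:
k = -5056
-11997 + k = -11997 - 5056 = -17053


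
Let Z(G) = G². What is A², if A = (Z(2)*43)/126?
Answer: 7396/3969 ≈ 1.8634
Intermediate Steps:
A = 86/63 (A = (2²*43)/126 = (4*43)*(1/126) = 172*(1/126) = 86/63 ≈ 1.3651)
A² = (86/63)² = 7396/3969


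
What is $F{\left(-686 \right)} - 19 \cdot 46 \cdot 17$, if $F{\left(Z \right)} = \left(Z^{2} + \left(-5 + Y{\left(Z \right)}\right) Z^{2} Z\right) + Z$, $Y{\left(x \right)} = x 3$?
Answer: $665996384980$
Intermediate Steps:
$Y{\left(x \right)} = 3 x$
$F{\left(Z \right)} = Z + Z^{2} + Z^{3} \left(-5 + 3 Z\right)$ ($F{\left(Z \right)} = \left(Z^{2} + \left(-5 + 3 Z\right) Z^{2} Z\right) + Z = \left(Z^{2} + Z^{2} \left(-5 + 3 Z\right) Z\right) + Z = \left(Z^{2} + Z^{3} \left(-5 + 3 Z\right)\right) + Z = Z + Z^{2} + Z^{3} \left(-5 + 3 Z\right)$)
$F{\left(-686 \right)} - 19 \cdot 46 \cdot 17 = - 686 \left(1 - 686 - 5 \left(-686\right)^{2} + 3 \left(-686\right)^{3}\right) - 19 \cdot 46 \cdot 17 = - 686 \left(1 - 686 - 2352980 + 3 \left(-322828856\right)\right) - 874 \cdot 17 = - 686 \left(1 - 686 - 2352980 - 968486568\right) - 14858 = \left(-686\right) \left(-970840233\right) - 14858 = 665996399838 - 14858 = 665996384980$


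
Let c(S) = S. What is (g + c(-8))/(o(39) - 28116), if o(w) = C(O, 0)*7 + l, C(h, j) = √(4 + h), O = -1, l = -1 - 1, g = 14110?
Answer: -36047276/71874707 - 8974*√3/71874707 ≈ -0.50175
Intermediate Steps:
l = -2
o(w) = -2 + 7*√3 (o(w) = √(4 - 1)*7 - 2 = √3*7 - 2 = 7*√3 - 2 = -2 + 7*√3)
(g + c(-8))/(o(39) - 28116) = (14110 - 8)/((-2 + 7*√3) - 28116) = 14102/(-28118 + 7*√3)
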